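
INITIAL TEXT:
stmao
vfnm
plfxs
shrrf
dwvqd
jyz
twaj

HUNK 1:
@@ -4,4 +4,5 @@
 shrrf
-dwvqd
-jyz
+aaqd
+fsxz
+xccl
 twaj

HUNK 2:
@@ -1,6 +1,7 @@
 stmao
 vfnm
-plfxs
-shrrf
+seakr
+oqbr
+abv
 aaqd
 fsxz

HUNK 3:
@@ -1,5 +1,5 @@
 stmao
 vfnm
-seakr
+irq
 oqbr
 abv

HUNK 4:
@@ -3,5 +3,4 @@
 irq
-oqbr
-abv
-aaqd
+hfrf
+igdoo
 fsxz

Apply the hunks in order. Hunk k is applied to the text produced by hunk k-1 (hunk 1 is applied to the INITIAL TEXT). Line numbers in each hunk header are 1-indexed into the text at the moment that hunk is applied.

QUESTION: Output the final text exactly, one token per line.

Hunk 1: at line 4 remove [dwvqd,jyz] add [aaqd,fsxz,xccl] -> 8 lines: stmao vfnm plfxs shrrf aaqd fsxz xccl twaj
Hunk 2: at line 1 remove [plfxs,shrrf] add [seakr,oqbr,abv] -> 9 lines: stmao vfnm seakr oqbr abv aaqd fsxz xccl twaj
Hunk 3: at line 1 remove [seakr] add [irq] -> 9 lines: stmao vfnm irq oqbr abv aaqd fsxz xccl twaj
Hunk 4: at line 3 remove [oqbr,abv,aaqd] add [hfrf,igdoo] -> 8 lines: stmao vfnm irq hfrf igdoo fsxz xccl twaj

Answer: stmao
vfnm
irq
hfrf
igdoo
fsxz
xccl
twaj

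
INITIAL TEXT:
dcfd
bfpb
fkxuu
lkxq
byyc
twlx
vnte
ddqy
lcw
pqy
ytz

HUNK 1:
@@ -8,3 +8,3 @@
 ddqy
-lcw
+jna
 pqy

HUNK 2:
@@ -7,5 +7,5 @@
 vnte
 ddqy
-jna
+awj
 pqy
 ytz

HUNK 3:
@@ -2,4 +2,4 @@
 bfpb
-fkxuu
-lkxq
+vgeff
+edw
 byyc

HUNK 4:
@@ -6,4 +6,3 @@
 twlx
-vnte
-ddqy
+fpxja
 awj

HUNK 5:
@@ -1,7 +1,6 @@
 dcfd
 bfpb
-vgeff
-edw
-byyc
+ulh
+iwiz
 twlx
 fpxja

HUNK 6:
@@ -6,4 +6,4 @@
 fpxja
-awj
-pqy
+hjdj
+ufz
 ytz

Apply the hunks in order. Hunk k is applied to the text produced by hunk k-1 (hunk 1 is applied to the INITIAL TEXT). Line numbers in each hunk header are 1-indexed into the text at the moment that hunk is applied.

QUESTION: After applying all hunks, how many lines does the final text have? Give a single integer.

Hunk 1: at line 8 remove [lcw] add [jna] -> 11 lines: dcfd bfpb fkxuu lkxq byyc twlx vnte ddqy jna pqy ytz
Hunk 2: at line 7 remove [jna] add [awj] -> 11 lines: dcfd bfpb fkxuu lkxq byyc twlx vnte ddqy awj pqy ytz
Hunk 3: at line 2 remove [fkxuu,lkxq] add [vgeff,edw] -> 11 lines: dcfd bfpb vgeff edw byyc twlx vnte ddqy awj pqy ytz
Hunk 4: at line 6 remove [vnte,ddqy] add [fpxja] -> 10 lines: dcfd bfpb vgeff edw byyc twlx fpxja awj pqy ytz
Hunk 5: at line 1 remove [vgeff,edw,byyc] add [ulh,iwiz] -> 9 lines: dcfd bfpb ulh iwiz twlx fpxja awj pqy ytz
Hunk 6: at line 6 remove [awj,pqy] add [hjdj,ufz] -> 9 lines: dcfd bfpb ulh iwiz twlx fpxja hjdj ufz ytz
Final line count: 9

Answer: 9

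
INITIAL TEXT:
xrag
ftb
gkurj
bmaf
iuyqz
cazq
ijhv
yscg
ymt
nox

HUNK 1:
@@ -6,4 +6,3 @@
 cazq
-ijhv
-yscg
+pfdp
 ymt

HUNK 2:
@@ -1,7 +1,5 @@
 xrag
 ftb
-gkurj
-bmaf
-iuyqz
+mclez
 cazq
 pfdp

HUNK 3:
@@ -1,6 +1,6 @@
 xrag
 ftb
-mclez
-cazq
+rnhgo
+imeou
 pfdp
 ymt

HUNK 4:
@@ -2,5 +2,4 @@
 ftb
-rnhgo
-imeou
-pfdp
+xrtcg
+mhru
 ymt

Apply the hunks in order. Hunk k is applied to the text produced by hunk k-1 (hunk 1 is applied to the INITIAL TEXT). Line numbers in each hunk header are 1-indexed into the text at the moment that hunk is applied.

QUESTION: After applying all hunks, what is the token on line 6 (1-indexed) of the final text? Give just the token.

Hunk 1: at line 6 remove [ijhv,yscg] add [pfdp] -> 9 lines: xrag ftb gkurj bmaf iuyqz cazq pfdp ymt nox
Hunk 2: at line 1 remove [gkurj,bmaf,iuyqz] add [mclez] -> 7 lines: xrag ftb mclez cazq pfdp ymt nox
Hunk 3: at line 1 remove [mclez,cazq] add [rnhgo,imeou] -> 7 lines: xrag ftb rnhgo imeou pfdp ymt nox
Hunk 4: at line 2 remove [rnhgo,imeou,pfdp] add [xrtcg,mhru] -> 6 lines: xrag ftb xrtcg mhru ymt nox
Final line 6: nox

Answer: nox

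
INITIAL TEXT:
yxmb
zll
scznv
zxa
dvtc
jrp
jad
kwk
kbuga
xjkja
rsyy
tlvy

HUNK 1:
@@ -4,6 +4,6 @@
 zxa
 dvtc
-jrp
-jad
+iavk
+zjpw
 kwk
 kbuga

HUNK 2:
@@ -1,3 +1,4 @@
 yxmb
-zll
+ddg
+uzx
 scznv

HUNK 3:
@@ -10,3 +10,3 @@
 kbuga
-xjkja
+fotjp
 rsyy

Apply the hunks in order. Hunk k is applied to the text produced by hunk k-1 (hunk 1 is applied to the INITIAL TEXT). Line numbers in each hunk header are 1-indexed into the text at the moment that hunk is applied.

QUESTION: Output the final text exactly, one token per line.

Hunk 1: at line 4 remove [jrp,jad] add [iavk,zjpw] -> 12 lines: yxmb zll scznv zxa dvtc iavk zjpw kwk kbuga xjkja rsyy tlvy
Hunk 2: at line 1 remove [zll] add [ddg,uzx] -> 13 lines: yxmb ddg uzx scznv zxa dvtc iavk zjpw kwk kbuga xjkja rsyy tlvy
Hunk 3: at line 10 remove [xjkja] add [fotjp] -> 13 lines: yxmb ddg uzx scznv zxa dvtc iavk zjpw kwk kbuga fotjp rsyy tlvy

Answer: yxmb
ddg
uzx
scznv
zxa
dvtc
iavk
zjpw
kwk
kbuga
fotjp
rsyy
tlvy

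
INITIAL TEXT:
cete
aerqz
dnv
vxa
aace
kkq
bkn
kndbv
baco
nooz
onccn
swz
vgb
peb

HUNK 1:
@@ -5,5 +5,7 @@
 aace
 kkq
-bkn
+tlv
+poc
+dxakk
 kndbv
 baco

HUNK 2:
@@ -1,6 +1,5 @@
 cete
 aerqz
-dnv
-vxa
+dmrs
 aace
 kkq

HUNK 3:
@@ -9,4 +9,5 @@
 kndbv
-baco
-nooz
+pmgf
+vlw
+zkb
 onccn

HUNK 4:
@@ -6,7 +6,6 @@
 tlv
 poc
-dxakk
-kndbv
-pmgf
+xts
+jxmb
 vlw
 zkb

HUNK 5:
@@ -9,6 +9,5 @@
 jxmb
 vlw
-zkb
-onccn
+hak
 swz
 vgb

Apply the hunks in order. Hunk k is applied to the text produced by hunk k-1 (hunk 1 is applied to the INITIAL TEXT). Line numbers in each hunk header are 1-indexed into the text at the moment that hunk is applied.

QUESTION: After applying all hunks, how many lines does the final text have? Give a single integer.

Answer: 14

Derivation:
Hunk 1: at line 5 remove [bkn] add [tlv,poc,dxakk] -> 16 lines: cete aerqz dnv vxa aace kkq tlv poc dxakk kndbv baco nooz onccn swz vgb peb
Hunk 2: at line 1 remove [dnv,vxa] add [dmrs] -> 15 lines: cete aerqz dmrs aace kkq tlv poc dxakk kndbv baco nooz onccn swz vgb peb
Hunk 3: at line 9 remove [baco,nooz] add [pmgf,vlw,zkb] -> 16 lines: cete aerqz dmrs aace kkq tlv poc dxakk kndbv pmgf vlw zkb onccn swz vgb peb
Hunk 4: at line 6 remove [dxakk,kndbv,pmgf] add [xts,jxmb] -> 15 lines: cete aerqz dmrs aace kkq tlv poc xts jxmb vlw zkb onccn swz vgb peb
Hunk 5: at line 9 remove [zkb,onccn] add [hak] -> 14 lines: cete aerqz dmrs aace kkq tlv poc xts jxmb vlw hak swz vgb peb
Final line count: 14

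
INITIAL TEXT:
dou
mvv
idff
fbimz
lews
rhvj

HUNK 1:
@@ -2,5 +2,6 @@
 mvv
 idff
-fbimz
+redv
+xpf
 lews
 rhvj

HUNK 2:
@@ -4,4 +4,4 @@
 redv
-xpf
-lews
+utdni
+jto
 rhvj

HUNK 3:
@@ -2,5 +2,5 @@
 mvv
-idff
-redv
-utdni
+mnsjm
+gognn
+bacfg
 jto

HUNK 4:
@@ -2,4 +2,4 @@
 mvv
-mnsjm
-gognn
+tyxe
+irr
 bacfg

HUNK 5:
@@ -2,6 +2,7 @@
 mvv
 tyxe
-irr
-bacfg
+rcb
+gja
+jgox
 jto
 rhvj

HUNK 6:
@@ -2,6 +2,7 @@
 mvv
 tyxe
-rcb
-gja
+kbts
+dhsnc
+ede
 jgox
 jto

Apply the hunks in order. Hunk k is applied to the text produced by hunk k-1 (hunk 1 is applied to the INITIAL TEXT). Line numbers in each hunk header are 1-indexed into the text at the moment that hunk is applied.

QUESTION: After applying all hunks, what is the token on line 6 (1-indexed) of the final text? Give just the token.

Hunk 1: at line 2 remove [fbimz] add [redv,xpf] -> 7 lines: dou mvv idff redv xpf lews rhvj
Hunk 2: at line 4 remove [xpf,lews] add [utdni,jto] -> 7 lines: dou mvv idff redv utdni jto rhvj
Hunk 3: at line 2 remove [idff,redv,utdni] add [mnsjm,gognn,bacfg] -> 7 lines: dou mvv mnsjm gognn bacfg jto rhvj
Hunk 4: at line 2 remove [mnsjm,gognn] add [tyxe,irr] -> 7 lines: dou mvv tyxe irr bacfg jto rhvj
Hunk 5: at line 2 remove [irr,bacfg] add [rcb,gja,jgox] -> 8 lines: dou mvv tyxe rcb gja jgox jto rhvj
Hunk 6: at line 2 remove [rcb,gja] add [kbts,dhsnc,ede] -> 9 lines: dou mvv tyxe kbts dhsnc ede jgox jto rhvj
Final line 6: ede

Answer: ede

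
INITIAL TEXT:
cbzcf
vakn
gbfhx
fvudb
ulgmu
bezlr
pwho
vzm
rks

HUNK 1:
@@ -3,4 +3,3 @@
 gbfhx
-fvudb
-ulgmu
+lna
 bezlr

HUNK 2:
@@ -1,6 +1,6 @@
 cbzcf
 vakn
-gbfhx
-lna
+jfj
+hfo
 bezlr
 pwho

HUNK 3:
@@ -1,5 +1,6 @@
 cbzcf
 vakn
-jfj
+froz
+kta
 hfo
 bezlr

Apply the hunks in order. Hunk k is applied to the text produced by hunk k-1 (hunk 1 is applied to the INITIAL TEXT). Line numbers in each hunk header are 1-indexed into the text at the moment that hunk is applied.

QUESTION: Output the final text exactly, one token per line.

Hunk 1: at line 3 remove [fvudb,ulgmu] add [lna] -> 8 lines: cbzcf vakn gbfhx lna bezlr pwho vzm rks
Hunk 2: at line 1 remove [gbfhx,lna] add [jfj,hfo] -> 8 lines: cbzcf vakn jfj hfo bezlr pwho vzm rks
Hunk 3: at line 1 remove [jfj] add [froz,kta] -> 9 lines: cbzcf vakn froz kta hfo bezlr pwho vzm rks

Answer: cbzcf
vakn
froz
kta
hfo
bezlr
pwho
vzm
rks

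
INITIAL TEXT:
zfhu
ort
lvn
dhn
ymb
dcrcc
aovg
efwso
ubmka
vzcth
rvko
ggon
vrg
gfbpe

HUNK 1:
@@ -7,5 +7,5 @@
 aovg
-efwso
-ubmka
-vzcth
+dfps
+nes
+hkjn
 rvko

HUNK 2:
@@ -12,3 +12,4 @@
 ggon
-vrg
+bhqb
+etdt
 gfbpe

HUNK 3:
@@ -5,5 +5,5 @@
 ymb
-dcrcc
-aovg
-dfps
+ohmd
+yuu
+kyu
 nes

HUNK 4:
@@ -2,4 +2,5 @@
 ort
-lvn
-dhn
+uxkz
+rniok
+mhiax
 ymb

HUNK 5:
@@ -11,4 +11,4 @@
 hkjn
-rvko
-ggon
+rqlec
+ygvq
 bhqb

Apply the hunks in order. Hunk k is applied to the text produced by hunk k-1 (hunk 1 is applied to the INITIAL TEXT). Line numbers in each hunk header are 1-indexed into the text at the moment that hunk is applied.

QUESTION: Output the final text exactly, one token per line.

Answer: zfhu
ort
uxkz
rniok
mhiax
ymb
ohmd
yuu
kyu
nes
hkjn
rqlec
ygvq
bhqb
etdt
gfbpe

Derivation:
Hunk 1: at line 7 remove [efwso,ubmka,vzcth] add [dfps,nes,hkjn] -> 14 lines: zfhu ort lvn dhn ymb dcrcc aovg dfps nes hkjn rvko ggon vrg gfbpe
Hunk 2: at line 12 remove [vrg] add [bhqb,etdt] -> 15 lines: zfhu ort lvn dhn ymb dcrcc aovg dfps nes hkjn rvko ggon bhqb etdt gfbpe
Hunk 3: at line 5 remove [dcrcc,aovg,dfps] add [ohmd,yuu,kyu] -> 15 lines: zfhu ort lvn dhn ymb ohmd yuu kyu nes hkjn rvko ggon bhqb etdt gfbpe
Hunk 4: at line 2 remove [lvn,dhn] add [uxkz,rniok,mhiax] -> 16 lines: zfhu ort uxkz rniok mhiax ymb ohmd yuu kyu nes hkjn rvko ggon bhqb etdt gfbpe
Hunk 5: at line 11 remove [rvko,ggon] add [rqlec,ygvq] -> 16 lines: zfhu ort uxkz rniok mhiax ymb ohmd yuu kyu nes hkjn rqlec ygvq bhqb etdt gfbpe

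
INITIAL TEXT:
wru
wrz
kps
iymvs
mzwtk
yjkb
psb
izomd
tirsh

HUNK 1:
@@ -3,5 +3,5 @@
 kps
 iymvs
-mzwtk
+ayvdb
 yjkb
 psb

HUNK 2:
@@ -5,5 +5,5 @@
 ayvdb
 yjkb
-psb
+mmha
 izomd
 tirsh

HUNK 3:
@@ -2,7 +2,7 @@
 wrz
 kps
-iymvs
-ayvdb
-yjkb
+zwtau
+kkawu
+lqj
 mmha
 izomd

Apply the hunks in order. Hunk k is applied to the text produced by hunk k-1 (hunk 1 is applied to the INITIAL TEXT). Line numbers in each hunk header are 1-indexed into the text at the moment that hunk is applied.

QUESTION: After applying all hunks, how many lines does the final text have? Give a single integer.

Answer: 9

Derivation:
Hunk 1: at line 3 remove [mzwtk] add [ayvdb] -> 9 lines: wru wrz kps iymvs ayvdb yjkb psb izomd tirsh
Hunk 2: at line 5 remove [psb] add [mmha] -> 9 lines: wru wrz kps iymvs ayvdb yjkb mmha izomd tirsh
Hunk 3: at line 2 remove [iymvs,ayvdb,yjkb] add [zwtau,kkawu,lqj] -> 9 lines: wru wrz kps zwtau kkawu lqj mmha izomd tirsh
Final line count: 9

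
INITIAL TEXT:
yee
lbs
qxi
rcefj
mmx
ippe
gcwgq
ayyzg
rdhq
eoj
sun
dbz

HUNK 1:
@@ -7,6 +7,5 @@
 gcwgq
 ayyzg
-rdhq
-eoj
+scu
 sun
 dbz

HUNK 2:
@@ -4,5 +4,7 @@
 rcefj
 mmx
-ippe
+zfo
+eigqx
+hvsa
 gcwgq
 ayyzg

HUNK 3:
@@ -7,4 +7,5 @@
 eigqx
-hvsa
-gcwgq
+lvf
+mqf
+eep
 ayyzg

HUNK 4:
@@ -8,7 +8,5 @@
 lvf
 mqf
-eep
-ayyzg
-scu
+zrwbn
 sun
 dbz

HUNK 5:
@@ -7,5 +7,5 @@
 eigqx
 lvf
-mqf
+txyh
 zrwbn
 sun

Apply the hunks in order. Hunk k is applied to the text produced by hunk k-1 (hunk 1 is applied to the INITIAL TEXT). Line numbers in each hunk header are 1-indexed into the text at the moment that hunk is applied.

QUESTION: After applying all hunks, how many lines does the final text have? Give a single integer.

Hunk 1: at line 7 remove [rdhq,eoj] add [scu] -> 11 lines: yee lbs qxi rcefj mmx ippe gcwgq ayyzg scu sun dbz
Hunk 2: at line 4 remove [ippe] add [zfo,eigqx,hvsa] -> 13 lines: yee lbs qxi rcefj mmx zfo eigqx hvsa gcwgq ayyzg scu sun dbz
Hunk 3: at line 7 remove [hvsa,gcwgq] add [lvf,mqf,eep] -> 14 lines: yee lbs qxi rcefj mmx zfo eigqx lvf mqf eep ayyzg scu sun dbz
Hunk 4: at line 8 remove [eep,ayyzg,scu] add [zrwbn] -> 12 lines: yee lbs qxi rcefj mmx zfo eigqx lvf mqf zrwbn sun dbz
Hunk 5: at line 7 remove [mqf] add [txyh] -> 12 lines: yee lbs qxi rcefj mmx zfo eigqx lvf txyh zrwbn sun dbz
Final line count: 12

Answer: 12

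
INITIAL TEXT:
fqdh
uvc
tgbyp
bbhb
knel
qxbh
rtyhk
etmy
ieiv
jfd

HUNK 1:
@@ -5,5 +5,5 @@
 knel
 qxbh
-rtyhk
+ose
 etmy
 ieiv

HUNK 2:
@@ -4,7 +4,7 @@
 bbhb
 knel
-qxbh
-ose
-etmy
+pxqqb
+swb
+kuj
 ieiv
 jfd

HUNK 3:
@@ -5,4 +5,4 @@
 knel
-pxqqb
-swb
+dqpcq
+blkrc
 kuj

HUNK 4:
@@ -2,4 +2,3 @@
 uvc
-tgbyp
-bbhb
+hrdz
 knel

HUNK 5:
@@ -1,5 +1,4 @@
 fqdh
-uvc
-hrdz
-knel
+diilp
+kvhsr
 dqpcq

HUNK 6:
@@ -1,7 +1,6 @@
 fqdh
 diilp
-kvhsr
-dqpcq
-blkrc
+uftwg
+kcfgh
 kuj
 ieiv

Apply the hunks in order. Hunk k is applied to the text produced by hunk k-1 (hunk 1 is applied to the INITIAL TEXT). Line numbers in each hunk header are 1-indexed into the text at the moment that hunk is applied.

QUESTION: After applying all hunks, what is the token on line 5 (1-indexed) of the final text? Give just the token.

Hunk 1: at line 5 remove [rtyhk] add [ose] -> 10 lines: fqdh uvc tgbyp bbhb knel qxbh ose etmy ieiv jfd
Hunk 2: at line 4 remove [qxbh,ose,etmy] add [pxqqb,swb,kuj] -> 10 lines: fqdh uvc tgbyp bbhb knel pxqqb swb kuj ieiv jfd
Hunk 3: at line 5 remove [pxqqb,swb] add [dqpcq,blkrc] -> 10 lines: fqdh uvc tgbyp bbhb knel dqpcq blkrc kuj ieiv jfd
Hunk 4: at line 2 remove [tgbyp,bbhb] add [hrdz] -> 9 lines: fqdh uvc hrdz knel dqpcq blkrc kuj ieiv jfd
Hunk 5: at line 1 remove [uvc,hrdz,knel] add [diilp,kvhsr] -> 8 lines: fqdh diilp kvhsr dqpcq blkrc kuj ieiv jfd
Hunk 6: at line 1 remove [kvhsr,dqpcq,blkrc] add [uftwg,kcfgh] -> 7 lines: fqdh diilp uftwg kcfgh kuj ieiv jfd
Final line 5: kuj

Answer: kuj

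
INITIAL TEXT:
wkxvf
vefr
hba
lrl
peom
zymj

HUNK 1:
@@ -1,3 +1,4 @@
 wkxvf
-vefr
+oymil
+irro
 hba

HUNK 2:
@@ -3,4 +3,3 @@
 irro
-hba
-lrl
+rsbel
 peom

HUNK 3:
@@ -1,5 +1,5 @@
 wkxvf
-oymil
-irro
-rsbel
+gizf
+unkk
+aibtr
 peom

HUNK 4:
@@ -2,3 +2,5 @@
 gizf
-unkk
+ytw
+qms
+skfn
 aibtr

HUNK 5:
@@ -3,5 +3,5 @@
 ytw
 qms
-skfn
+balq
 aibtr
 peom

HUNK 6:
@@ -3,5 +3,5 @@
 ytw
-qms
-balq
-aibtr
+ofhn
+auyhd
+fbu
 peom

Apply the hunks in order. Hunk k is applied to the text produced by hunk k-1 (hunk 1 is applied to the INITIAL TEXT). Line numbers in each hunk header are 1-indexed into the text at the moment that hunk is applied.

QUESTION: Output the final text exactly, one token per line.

Answer: wkxvf
gizf
ytw
ofhn
auyhd
fbu
peom
zymj

Derivation:
Hunk 1: at line 1 remove [vefr] add [oymil,irro] -> 7 lines: wkxvf oymil irro hba lrl peom zymj
Hunk 2: at line 3 remove [hba,lrl] add [rsbel] -> 6 lines: wkxvf oymil irro rsbel peom zymj
Hunk 3: at line 1 remove [oymil,irro,rsbel] add [gizf,unkk,aibtr] -> 6 lines: wkxvf gizf unkk aibtr peom zymj
Hunk 4: at line 2 remove [unkk] add [ytw,qms,skfn] -> 8 lines: wkxvf gizf ytw qms skfn aibtr peom zymj
Hunk 5: at line 3 remove [skfn] add [balq] -> 8 lines: wkxvf gizf ytw qms balq aibtr peom zymj
Hunk 6: at line 3 remove [qms,balq,aibtr] add [ofhn,auyhd,fbu] -> 8 lines: wkxvf gizf ytw ofhn auyhd fbu peom zymj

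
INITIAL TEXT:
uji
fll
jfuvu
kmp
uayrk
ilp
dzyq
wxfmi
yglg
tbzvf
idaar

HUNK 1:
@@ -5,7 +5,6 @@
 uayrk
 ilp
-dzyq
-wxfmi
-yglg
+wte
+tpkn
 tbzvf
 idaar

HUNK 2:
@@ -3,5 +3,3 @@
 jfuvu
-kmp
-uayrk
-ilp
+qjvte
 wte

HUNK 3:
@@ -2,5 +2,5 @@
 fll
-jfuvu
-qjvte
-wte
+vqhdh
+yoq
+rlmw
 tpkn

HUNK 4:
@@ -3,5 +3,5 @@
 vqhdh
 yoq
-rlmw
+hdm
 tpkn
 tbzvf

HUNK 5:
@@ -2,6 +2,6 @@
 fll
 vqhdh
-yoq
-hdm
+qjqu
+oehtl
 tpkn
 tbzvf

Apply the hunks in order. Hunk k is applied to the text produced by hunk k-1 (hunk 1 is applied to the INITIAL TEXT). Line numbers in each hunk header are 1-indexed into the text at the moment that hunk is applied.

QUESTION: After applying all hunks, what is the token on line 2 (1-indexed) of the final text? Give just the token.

Hunk 1: at line 5 remove [dzyq,wxfmi,yglg] add [wte,tpkn] -> 10 lines: uji fll jfuvu kmp uayrk ilp wte tpkn tbzvf idaar
Hunk 2: at line 3 remove [kmp,uayrk,ilp] add [qjvte] -> 8 lines: uji fll jfuvu qjvte wte tpkn tbzvf idaar
Hunk 3: at line 2 remove [jfuvu,qjvte,wte] add [vqhdh,yoq,rlmw] -> 8 lines: uji fll vqhdh yoq rlmw tpkn tbzvf idaar
Hunk 4: at line 3 remove [rlmw] add [hdm] -> 8 lines: uji fll vqhdh yoq hdm tpkn tbzvf idaar
Hunk 5: at line 2 remove [yoq,hdm] add [qjqu,oehtl] -> 8 lines: uji fll vqhdh qjqu oehtl tpkn tbzvf idaar
Final line 2: fll

Answer: fll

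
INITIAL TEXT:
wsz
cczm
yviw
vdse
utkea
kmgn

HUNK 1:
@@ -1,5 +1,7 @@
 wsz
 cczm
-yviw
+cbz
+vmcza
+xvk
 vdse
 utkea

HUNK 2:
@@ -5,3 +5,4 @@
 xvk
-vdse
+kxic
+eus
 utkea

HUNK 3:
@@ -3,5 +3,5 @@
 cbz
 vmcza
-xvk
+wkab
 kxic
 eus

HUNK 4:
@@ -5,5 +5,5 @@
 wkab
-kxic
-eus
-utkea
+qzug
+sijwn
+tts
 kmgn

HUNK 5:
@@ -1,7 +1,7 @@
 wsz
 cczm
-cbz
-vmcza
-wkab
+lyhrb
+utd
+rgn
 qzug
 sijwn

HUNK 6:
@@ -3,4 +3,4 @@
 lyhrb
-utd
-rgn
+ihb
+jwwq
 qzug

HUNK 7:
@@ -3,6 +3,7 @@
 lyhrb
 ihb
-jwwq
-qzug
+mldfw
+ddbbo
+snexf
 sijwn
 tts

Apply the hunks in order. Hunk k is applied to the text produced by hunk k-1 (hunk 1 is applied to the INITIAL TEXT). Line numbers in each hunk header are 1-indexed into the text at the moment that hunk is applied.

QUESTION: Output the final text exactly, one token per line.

Answer: wsz
cczm
lyhrb
ihb
mldfw
ddbbo
snexf
sijwn
tts
kmgn

Derivation:
Hunk 1: at line 1 remove [yviw] add [cbz,vmcza,xvk] -> 8 lines: wsz cczm cbz vmcza xvk vdse utkea kmgn
Hunk 2: at line 5 remove [vdse] add [kxic,eus] -> 9 lines: wsz cczm cbz vmcza xvk kxic eus utkea kmgn
Hunk 3: at line 3 remove [xvk] add [wkab] -> 9 lines: wsz cczm cbz vmcza wkab kxic eus utkea kmgn
Hunk 4: at line 5 remove [kxic,eus,utkea] add [qzug,sijwn,tts] -> 9 lines: wsz cczm cbz vmcza wkab qzug sijwn tts kmgn
Hunk 5: at line 1 remove [cbz,vmcza,wkab] add [lyhrb,utd,rgn] -> 9 lines: wsz cczm lyhrb utd rgn qzug sijwn tts kmgn
Hunk 6: at line 3 remove [utd,rgn] add [ihb,jwwq] -> 9 lines: wsz cczm lyhrb ihb jwwq qzug sijwn tts kmgn
Hunk 7: at line 3 remove [jwwq,qzug] add [mldfw,ddbbo,snexf] -> 10 lines: wsz cczm lyhrb ihb mldfw ddbbo snexf sijwn tts kmgn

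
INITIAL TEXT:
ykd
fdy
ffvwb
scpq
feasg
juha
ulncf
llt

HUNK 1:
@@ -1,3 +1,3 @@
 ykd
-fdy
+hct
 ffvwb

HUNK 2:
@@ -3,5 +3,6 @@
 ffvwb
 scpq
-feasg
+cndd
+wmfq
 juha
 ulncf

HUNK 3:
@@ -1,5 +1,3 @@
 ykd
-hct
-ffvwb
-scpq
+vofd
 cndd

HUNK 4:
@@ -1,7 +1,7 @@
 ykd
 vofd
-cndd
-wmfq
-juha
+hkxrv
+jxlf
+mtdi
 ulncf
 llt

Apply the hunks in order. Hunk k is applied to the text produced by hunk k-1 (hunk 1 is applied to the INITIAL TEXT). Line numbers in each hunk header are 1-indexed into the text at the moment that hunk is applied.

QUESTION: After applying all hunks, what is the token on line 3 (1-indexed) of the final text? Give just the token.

Answer: hkxrv

Derivation:
Hunk 1: at line 1 remove [fdy] add [hct] -> 8 lines: ykd hct ffvwb scpq feasg juha ulncf llt
Hunk 2: at line 3 remove [feasg] add [cndd,wmfq] -> 9 lines: ykd hct ffvwb scpq cndd wmfq juha ulncf llt
Hunk 3: at line 1 remove [hct,ffvwb,scpq] add [vofd] -> 7 lines: ykd vofd cndd wmfq juha ulncf llt
Hunk 4: at line 1 remove [cndd,wmfq,juha] add [hkxrv,jxlf,mtdi] -> 7 lines: ykd vofd hkxrv jxlf mtdi ulncf llt
Final line 3: hkxrv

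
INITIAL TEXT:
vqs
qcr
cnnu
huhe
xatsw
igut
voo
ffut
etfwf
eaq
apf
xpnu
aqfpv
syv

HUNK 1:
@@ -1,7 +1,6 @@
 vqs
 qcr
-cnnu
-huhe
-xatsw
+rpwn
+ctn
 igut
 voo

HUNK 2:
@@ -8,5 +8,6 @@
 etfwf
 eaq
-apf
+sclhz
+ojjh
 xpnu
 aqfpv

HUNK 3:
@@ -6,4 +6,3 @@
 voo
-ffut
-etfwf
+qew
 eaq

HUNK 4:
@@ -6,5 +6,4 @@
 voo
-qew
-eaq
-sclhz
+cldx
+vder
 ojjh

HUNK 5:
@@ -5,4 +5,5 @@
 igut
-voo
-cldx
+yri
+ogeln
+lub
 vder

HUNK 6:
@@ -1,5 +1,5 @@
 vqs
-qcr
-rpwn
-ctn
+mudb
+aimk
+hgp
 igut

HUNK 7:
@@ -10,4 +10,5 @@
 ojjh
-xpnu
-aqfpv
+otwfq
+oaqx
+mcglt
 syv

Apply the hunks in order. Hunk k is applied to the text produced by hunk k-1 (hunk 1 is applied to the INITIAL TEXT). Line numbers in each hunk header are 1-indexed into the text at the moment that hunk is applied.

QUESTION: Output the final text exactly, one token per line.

Answer: vqs
mudb
aimk
hgp
igut
yri
ogeln
lub
vder
ojjh
otwfq
oaqx
mcglt
syv

Derivation:
Hunk 1: at line 1 remove [cnnu,huhe,xatsw] add [rpwn,ctn] -> 13 lines: vqs qcr rpwn ctn igut voo ffut etfwf eaq apf xpnu aqfpv syv
Hunk 2: at line 8 remove [apf] add [sclhz,ojjh] -> 14 lines: vqs qcr rpwn ctn igut voo ffut etfwf eaq sclhz ojjh xpnu aqfpv syv
Hunk 3: at line 6 remove [ffut,etfwf] add [qew] -> 13 lines: vqs qcr rpwn ctn igut voo qew eaq sclhz ojjh xpnu aqfpv syv
Hunk 4: at line 6 remove [qew,eaq,sclhz] add [cldx,vder] -> 12 lines: vqs qcr rpwn ctn igut voo cldx vder ojjh xpnu aqfpv syv
Hunk 5: at line 5 remove [voo,cldx] add [yri,ogeln,lub] -> 13 lines: vqs qcr rpwn ctn igut yri ogeln lub vder ojjh xpnu aqfpv syv
Hunk 6: at line 1 remove [qcr,rpwn,ctn] add [mudb,aimk,hgp] -> 13 lines: vqs mudb aimk hgp igut yri ogeln lub vder ojjh xpnu aqfpv syv
Hunk 7: at line 10 remove [xpnu,aqfpv] add [otwfq,oaqx,mcglt] -> 14 lines: vqs mudb aimk hgp igut yri ogeln lub vder ojjh otwfq oaqx mcglt syv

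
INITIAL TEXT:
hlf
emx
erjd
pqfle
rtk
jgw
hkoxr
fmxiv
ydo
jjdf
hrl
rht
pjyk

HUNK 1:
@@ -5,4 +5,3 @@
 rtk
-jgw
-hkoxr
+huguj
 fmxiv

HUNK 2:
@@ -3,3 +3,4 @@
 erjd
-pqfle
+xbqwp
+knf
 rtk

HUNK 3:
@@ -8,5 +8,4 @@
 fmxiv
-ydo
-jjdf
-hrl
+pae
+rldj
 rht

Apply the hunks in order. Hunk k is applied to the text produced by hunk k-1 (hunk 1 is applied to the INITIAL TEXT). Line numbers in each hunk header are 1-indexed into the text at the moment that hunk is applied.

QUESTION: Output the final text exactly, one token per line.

Answer: hlf
emx
erjd
xbqwp
knf
rtk
huguj
fmxiv
pae
rldj
rht
pjyk

Derivation:
Hunk 1: at line 5 remove [jgw,hkoxr] add [huguj] -> 12 lines: hlf emx erjd pqfle rtk huguj fmxiv ydo jjdf hrl rht pjyk
Hunk 2: at line 3 remove [pqfle] add [xbqwp,knf] -> 13 lines: hlf emx erjd xbqwp knf rtk huguj fmxiv ydo jjdf hrl rht pjyk
Hunk 3: at line 8 remove [ydo,jjdf,hrl] add [pae,rldj] -> 12 lines: hlf emx erjd xbqwp knf rtk huguj fmxiv pae rldj rht pjyk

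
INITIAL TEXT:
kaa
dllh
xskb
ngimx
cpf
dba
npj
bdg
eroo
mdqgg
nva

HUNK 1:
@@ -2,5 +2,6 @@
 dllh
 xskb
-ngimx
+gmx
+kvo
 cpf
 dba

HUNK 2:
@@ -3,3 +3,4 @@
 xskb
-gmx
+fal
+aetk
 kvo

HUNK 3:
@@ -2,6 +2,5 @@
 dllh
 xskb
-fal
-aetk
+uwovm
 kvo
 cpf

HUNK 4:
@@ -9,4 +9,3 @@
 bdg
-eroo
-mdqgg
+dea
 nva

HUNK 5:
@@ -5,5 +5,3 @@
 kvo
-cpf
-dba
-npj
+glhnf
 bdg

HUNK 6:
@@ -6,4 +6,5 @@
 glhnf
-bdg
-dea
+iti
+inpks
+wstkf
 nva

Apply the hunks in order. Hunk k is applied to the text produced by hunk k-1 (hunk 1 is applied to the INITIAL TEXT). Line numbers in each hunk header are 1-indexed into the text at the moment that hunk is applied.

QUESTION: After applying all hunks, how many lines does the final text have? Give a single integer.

Hunk 1: at line 2 remove [ngimx] add [gmx,kvo] -> 12 lines: kaa dllh xskb gmx kvo cpf dba npj bdg eroo mdqgg nva
Hunk 2: at line 3 remove [gmx] add [fal,aetk] -> 13 lines: kaa dllh xskb fal aetk kvo cpf dba npj bdg eroo mdqgg nva
Hunk 3: at line 2 remove [fal,aetk] add [uwovm] -> 12 lines: kaa dllh xskb uwovm kvo cpf dba npj bdg eroo mdqgg nva
Hunk 4: at line 9 remove [eroo,mdqgg] add [dea] -> 11 lines: kaa dllh xskb uwovm kvo cpf dba npj bdg dea nva
Hunk 5: at line 5 remove [cpf,dba,npj] add [glhnf] -> 9 lines: kaa dllh xskb uwovm kvo glhnf bdg dea nva
Hunk 6: at line 6 remove [bdg,dea] add [iti,inpks,wstkf] -> 10 lines: kaa dllh xskb uwovm kvo glhnf iti inpks wstkf nva
Final line count: 10

Answer: 10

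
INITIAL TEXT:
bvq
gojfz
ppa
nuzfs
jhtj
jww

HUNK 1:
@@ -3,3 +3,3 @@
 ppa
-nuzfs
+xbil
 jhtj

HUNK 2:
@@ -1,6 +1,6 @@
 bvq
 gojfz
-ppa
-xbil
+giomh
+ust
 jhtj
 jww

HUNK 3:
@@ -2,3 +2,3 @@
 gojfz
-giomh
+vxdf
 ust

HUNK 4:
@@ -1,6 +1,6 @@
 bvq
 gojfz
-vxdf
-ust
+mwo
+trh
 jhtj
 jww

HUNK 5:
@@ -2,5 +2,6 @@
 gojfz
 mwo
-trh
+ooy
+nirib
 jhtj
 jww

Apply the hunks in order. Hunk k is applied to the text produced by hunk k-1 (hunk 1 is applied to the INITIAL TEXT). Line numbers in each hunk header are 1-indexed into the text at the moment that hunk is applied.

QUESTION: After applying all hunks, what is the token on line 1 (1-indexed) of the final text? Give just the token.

Hunk 1: at line 3 remove [nuzfs] add [xbil] -> 6 lines: bvq gojfz ppa xbil jhtj jww
Hunk 2: at line 1 remove [ppa,xbil] add [giomh,ust] -> 6 lines: bvq gojfz giomh ust jhtj jww
Hunk 3: at line 2 remove [giomh] add [vxdf] -> 6 lines: bvq gojfz vxdf ust jhtj jww
Hunk 4: at line 1 remove [vxdf,ust] add [mwo,trh] -> 6 lines: bvq gojfz mwo trh jhtj jww
Hunk 5: at line 2 remove [trh] add [ooy,nirib] -> 7 lines: bvq gojfz mwo ooy nirib jhtj jww
Final line 1: bvq

Answer: bvq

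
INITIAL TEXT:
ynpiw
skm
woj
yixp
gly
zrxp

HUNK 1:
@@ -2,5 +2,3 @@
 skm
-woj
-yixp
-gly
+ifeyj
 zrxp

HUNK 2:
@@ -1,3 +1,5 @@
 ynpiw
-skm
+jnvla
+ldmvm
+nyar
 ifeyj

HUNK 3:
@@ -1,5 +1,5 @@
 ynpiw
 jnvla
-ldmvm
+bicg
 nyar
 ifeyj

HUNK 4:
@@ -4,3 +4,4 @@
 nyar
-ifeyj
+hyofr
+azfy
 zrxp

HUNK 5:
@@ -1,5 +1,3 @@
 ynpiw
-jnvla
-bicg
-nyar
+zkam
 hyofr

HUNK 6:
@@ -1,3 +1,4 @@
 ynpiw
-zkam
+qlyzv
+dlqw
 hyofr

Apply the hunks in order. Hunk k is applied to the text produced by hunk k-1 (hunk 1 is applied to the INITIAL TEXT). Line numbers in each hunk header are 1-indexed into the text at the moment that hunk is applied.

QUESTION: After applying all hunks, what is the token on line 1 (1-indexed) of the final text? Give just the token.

Hunk 1: at line 2 remove [woj,yixp,gly] add [ifeyj] -> 4 lines: ynpiw skm ifeyj zrxp
Hunk 2: at line 1 remove [skm] add [jnvla,ldmvm,nyar] -> 6 lines: ynpiw jnvla ldmvm nyar ifeyj zrxp
Hunk 3: at line 1 remove [ldmvm] add [bicg] -> 6 lines: ynpiw jnvla bicg nyar ifeyj zrxp
Hunk 4: at line 4 remove [ifeyj] add [hyofr,azfy] -> 7 lines: ynpiw jnvla bicg nyar hyofr azfy zrxp
Hunk 5: at line 1 remove [jnvla,bicg,nyar] add [zkam] -> 5 lines: ynpiw zkam hyofr azfy zrxp
Hunk 6: at line 1 remove [zkam] add [qlyzv,dlqw] -> 6 lines: ynpiw qlyzv dlqw hyofr azfy zrxp
Final line 1: ynpiw

Answer: ynpiw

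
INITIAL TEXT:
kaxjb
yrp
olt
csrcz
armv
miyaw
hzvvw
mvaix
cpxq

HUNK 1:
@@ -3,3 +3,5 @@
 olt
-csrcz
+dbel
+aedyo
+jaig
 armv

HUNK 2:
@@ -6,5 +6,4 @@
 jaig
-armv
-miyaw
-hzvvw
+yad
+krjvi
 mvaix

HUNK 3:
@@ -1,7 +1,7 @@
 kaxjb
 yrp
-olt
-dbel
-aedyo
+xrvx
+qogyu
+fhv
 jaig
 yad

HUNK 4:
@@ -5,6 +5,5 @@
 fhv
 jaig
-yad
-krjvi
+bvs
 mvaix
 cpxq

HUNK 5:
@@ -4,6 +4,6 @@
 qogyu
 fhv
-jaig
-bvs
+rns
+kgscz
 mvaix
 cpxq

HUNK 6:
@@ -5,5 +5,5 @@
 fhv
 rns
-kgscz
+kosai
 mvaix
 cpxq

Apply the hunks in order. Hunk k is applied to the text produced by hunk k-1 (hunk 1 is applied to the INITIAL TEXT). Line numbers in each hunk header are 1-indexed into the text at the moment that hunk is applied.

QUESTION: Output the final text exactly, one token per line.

Answer: kaxjb
yrp
xrvx
qogyu
fhv
rns
kosai
mvaix
cpxq

Derivation:
Hunk 1: at line 3 remove [csrcz] add [dbel,aedyo,jaig] -> 11 lines: kaxjb yrp olt dbel aedyo jaig armv miyaw hzvvw mvaix cpxq
Hunk 2: at line 6 remove [armv,miyaw,hzvvw] add [yad,krjvi] -> 10 lines: kaxjb yrp olt dbel aedyo jaig yad krjvi mvaix cpxq
Hunk 3: at line 1 remove [olt,dbel,aedyo] add [xrvx,qogyu,fhv] -> 10 lines: kaxjb yrp xrvx qogyu fhv jaig yad krjvi mvaix cpxq
Hunk 4: at line 5 remove [yad,krjvi] add [bvs] -> 9 lines: kaxjb yrp xrvx qogyu fhv jaig bvs mvaix cpxq
Hunk 5: at line 4 remove [jaig,bvs] add [rns,kgscz] -> 9 lines: kaxjb yrp xrvx qogyu fhv rns kgscz mvaix cpxq
Hunk 6: at line 5 remove [kgscz] add [kosai] -> 9 lines: kaxjb yrp xrvx qogyu fhv rns kosai mvaix cpxq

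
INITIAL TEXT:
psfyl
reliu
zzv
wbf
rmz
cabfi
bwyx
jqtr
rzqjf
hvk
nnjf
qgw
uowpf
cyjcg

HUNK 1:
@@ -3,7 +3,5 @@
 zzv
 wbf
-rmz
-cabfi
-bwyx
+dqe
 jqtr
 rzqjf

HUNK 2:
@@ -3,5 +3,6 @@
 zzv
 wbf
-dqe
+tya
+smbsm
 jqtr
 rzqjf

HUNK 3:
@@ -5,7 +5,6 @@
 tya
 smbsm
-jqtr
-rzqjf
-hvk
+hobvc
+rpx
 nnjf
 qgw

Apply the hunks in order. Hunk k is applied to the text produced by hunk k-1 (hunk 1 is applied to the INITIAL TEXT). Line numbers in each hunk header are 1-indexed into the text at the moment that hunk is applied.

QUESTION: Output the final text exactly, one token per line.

Hunk 1: at line 3 remove [rmz,cabfi,bwyx] add [dqe] -> 12 lines: psfyl reliu zzv wbf dqe jqtr rzqjf hvk nnjf qgw uowpf cyjcg
Hunk 2: at line 3 remove [dqe] add [tya,smbsm] -> 13 lines: psfyl reliu zzv wbf tya smbsm jqtr rzqjf hvk nnjf qgw uowpf cyjcg
Hunk 3: at line 5 remove [jqtr,rzqjf,hvk] add [hobvc,rpx] -> 12 lines: psfyl reliu zzv wbf tya smbsm hobvc rpx nnjf qgw uowpf cyjcg

Answer: psfyl
reliu
zzv
wbf
tya
smbsm
hobvc
rpx
nnjf
qgw
uowpf
cyjcg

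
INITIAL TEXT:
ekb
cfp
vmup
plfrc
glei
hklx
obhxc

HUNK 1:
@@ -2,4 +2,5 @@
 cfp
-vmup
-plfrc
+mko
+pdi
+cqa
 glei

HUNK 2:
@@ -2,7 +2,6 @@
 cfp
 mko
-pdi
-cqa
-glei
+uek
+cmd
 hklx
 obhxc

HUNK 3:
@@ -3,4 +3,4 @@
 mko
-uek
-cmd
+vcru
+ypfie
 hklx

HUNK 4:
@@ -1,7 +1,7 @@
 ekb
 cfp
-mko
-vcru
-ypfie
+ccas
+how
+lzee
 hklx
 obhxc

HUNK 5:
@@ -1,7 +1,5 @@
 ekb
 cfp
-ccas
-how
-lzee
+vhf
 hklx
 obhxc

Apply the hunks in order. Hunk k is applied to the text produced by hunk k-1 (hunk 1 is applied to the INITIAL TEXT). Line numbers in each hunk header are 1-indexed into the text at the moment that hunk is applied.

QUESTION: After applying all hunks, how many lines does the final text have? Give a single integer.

Hunk 1: at line 2 remove [vmup,plfrc] add [mko,pdi,cqa] -> 8 lines: ekb cfp mko pdi cqa glei hklx obhxc
Hunk 2: at line 2 remove [pdi,cqa,glei] add [uek,cmd] -> 7 lines: ekb cfp mko uek cmd hklx obhxc
Hunk 3: at line 3 remove [uek,cmd] add [vcru,ypfie] -> 7 lines: ekb cfp mko vcru ypfie hklx obhxc
Hunk 4: at line 1 remove [mko,vcru,ypfie] add [ccas,how,lzee] -> 7 lines: ekb cfp ccas how lzee hklx obhxc
Hunk 5: at line 1 remove [ccas,how,lzee] add [vhf] -> 5 lines: ekb cfp vhf hklx obhxc
Final line count: 5

Answer: 5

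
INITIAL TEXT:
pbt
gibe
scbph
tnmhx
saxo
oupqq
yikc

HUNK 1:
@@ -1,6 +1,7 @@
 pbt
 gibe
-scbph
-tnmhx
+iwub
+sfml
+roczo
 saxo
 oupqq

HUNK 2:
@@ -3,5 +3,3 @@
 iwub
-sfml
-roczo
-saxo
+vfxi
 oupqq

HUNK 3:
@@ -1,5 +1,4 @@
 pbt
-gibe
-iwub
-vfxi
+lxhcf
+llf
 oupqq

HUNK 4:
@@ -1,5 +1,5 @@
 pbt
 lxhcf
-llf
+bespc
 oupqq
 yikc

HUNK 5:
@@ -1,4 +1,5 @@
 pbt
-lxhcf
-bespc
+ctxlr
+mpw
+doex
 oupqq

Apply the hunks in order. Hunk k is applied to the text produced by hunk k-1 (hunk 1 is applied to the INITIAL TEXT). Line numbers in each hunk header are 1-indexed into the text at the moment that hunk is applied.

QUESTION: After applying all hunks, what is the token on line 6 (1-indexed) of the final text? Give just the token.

Hunk 1: at line 1 remove [scbph,tnmhx] add [iwub,sfml,roczo] -> 8 lines: pbt gibe iwub sfml roczo saxo oupqq yikc
Hunk 2: at line 3 remove [sfml,roczo,saxo] add [vfxi] -> 6 lines: pbt gibe iwub vfxi oupqq yikc
Hunk 3: at line 1 remove [gibe,iwub,vfxi] add [lxhcf,llf] -> 5 lines: pbt lxhcf llf oupqq yikc
Hunk 4: at line 1 remove [llf] add [bespc] -> 5 lines: pbt lxhcf bespc oupqq yikc
Hunk 5: at line 1 remove [lxhcf,bespc] add [ctxlr,mpw,doex] -> 6 lines: pbt ctxlr mpw doex oupqq yikc
Final line 6: yikc

Answer: yikc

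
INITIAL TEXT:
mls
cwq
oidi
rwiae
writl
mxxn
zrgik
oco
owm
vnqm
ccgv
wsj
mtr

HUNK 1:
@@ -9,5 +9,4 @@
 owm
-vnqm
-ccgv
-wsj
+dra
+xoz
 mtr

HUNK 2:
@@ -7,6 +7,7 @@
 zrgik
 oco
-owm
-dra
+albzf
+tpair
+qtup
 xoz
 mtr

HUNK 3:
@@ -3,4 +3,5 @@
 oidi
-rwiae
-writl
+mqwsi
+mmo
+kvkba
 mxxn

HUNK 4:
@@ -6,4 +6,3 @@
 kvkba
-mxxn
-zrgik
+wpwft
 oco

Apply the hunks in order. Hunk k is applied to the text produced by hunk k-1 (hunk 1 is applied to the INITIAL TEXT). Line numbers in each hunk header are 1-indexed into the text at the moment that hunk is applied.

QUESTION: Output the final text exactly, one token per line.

Hunk 1: at line 9 remove [vnqm,ccgv,wsj] add [dra,xoz] -> 12 lines: mls cwq oidi rwiae writl mxxn zrgik oco owm dra xoz mtr
Hunk 2: at line 7 remove [owm,dra] add [albzf,tpair,qtup] -> 13 lines: mls cwq oidi rwiae writl mxxn zrgik oco albzf tpair qtup xoz mtr
Hunk 3: at line 3 remove [rwiae,writl] add [mqwsi,mmo,kvkba] -> 14 lines: mls cwq oidi mqwsi mmo kvkba mxxn zrgik oco albzf tpair qtup xoz mtr
Hunk 4: at line 6 remove [mxxn,zrgik] add [wpwft] -> 13 lines: mls cwq oidi mqwsi mmo kvkba wpwft oco albzf tpair qtup xoz mtr

Answer: mls
cwq
oidi
mqwsi
mmo
kvkba
wpwft
oco
albzf
tpair
qtup
xoz
mtr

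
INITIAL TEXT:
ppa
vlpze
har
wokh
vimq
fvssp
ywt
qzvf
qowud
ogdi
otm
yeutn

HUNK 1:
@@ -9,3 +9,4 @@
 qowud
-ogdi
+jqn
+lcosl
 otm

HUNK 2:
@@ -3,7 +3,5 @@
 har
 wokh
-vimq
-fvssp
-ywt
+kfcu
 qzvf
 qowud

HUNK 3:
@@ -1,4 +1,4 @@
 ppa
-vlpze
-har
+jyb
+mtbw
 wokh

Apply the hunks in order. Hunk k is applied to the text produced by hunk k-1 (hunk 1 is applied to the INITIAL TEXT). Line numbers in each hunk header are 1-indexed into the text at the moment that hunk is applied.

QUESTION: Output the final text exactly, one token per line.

Hunk 1: at line 9 remove [ogdi] add [jqn,lcosl] -> 13 lines: ppa vlpze har wokh vimq fvssp ywt qzvf qowud jqn lcosl otm yeutn
Hunk 2: at line 3 remove [vimq,fvssp,ywt] add [kfcu] -> 11 lines: ppa vlpze har wokh kfcu qzvf qowud jqn lcosl otm yeutn
Hunk 3: at line 1 remove [vlpze,har] add [jyb,mtbw] -> 11 lines: ppa jyb mtbw wokh kfcu qzvf qowud jqn lcosl otm yeutn

Answer: ppa
jyb
mtbw
wokh
kfcu
qzvf
qowud
jqn
lcosl
otm
yeutn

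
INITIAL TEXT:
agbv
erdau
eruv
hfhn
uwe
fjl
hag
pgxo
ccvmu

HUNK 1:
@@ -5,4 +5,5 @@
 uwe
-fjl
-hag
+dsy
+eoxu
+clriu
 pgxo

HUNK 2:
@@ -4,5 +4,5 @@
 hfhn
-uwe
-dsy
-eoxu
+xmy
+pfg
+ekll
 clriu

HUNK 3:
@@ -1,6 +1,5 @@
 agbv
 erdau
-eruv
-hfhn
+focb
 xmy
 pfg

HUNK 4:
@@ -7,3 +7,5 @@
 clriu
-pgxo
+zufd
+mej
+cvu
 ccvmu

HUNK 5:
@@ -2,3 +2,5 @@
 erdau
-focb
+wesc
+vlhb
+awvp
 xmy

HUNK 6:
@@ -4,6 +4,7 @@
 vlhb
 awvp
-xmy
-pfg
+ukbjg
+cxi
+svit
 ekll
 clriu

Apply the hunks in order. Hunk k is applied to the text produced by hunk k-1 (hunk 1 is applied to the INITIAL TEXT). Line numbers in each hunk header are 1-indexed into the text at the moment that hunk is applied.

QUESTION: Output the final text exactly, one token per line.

Answer: agbv
erdau
wesc
vlhb
awvp
ukbjg
cxi
svit
ekll
clriu
zufd
mej
cvu
ccvmu

Derivation:
Hunk 1: at line 5 remove [fjl,hag] add [dsy,eoxu,clriu] -> 10 lines: agbv erdau eruv hfhn uwe dsy eoxu clriu pgxo ccvmu
Hunk 2: at line 4 remove [uwe,dsy,eoxu] add [xmy,pfg,ekll] -> 10 lines: agbv erdau eruv hfhn xmy pfg ekll clriu pgxo ccvmu
Hunk 3: at line 1 remove [eruv,hfhn] add [focb] -> 9 lines: agbv erdau focb xmy pfg ekll clriu pgxo ccvmu
Hunk 4: at line 7 remove [pgxo] add [zufd,mej,cvu] -> 11 lines: agbv erdau focb xmy pfg ekll clriu zufd mej cvu ccvmu
Hunk 5: at line 2 remove [focb] add [wesc,vlhb,awvp] -> 13 lines: agbv erdau wesc vlhb awvp xmy pfg ekll clriu zufd mej cvu ccvmu
Hunk 6: at line 4 remove [xmy,pfg] add [ukbjg,cxi,svit] -> 14 lines: agbv erdau wesc vlhb awvp ukbjg cxi svit ekll clriu zufd mej cvu ccvmu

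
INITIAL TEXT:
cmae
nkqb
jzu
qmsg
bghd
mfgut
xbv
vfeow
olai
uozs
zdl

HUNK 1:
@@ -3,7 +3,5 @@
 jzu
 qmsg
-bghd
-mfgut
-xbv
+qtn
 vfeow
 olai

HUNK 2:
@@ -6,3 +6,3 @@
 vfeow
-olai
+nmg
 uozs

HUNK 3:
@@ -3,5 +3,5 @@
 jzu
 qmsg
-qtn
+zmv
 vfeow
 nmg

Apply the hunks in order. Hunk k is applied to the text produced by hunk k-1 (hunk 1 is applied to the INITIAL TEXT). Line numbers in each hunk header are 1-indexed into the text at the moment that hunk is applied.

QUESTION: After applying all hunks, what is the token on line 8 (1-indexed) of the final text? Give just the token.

Hunk 1: at line 3 remove [bghd,mfgut,xbv] add [qtn] -> 9 lines: cmae nkqb jzu qmsg qtn vfeow olai uozs zdl
Hunk 2: at line 6 remove [olai] add [nmg] -> 9 lines: cmae nkqb jzu qmsg qtn vfeow nmg uozs zdl
Hunk 3: at line 3 remove [qtn] add [zmv] -> 9 lines: cmae nkqb jzu qmsg zmv vfeow nmg uozs zdl
Final line 8: uozs

Answer: uozs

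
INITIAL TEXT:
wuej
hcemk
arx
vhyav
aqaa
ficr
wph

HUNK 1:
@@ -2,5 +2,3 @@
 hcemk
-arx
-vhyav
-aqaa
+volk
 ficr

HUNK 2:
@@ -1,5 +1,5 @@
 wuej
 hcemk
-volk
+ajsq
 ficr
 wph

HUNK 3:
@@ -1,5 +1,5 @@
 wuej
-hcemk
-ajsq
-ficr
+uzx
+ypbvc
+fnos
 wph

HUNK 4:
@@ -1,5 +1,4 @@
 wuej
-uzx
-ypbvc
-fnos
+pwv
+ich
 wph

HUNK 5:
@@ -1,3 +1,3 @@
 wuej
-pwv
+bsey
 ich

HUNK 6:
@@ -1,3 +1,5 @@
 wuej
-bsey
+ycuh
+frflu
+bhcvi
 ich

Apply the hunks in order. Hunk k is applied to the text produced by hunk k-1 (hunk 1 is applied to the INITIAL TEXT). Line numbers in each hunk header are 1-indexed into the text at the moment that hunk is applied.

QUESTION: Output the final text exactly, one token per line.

Answer: wuej
ycuh
frflu
bhcvi
ich
wph

Derivation:
Hunk 1: at line 2 remove [arx,vhyav,aqaa] add [volk] -> 5 lines: wuej hcemk volk ficr wph
Hunk 2: at line 1 remove [volk] add [ajsq] -> 5 lines: wuej hcemk ajsq ficr wph
Hunk 3: at line 1 remove [hcemk,ajsq,ficr] add [uzx,ypbvc,fnos] -> 5 lines: wuej uzx ypbvc fnos wph
Hunk 4: at line 1 remove [uzx,ypbvc,fnos] add [pwv,ich] -> 4 lines: wuej pwv ich wph
Hunk 5: at line 1 remove [pwv] add [bsey] -> 4 lines: wuej bsey ich wph
Hunk 6: at line 1 remove [bsey] add [ycuh,frflu,bhcvi] -> 6 lines: wuej ycuh frflu bhcvi ich wph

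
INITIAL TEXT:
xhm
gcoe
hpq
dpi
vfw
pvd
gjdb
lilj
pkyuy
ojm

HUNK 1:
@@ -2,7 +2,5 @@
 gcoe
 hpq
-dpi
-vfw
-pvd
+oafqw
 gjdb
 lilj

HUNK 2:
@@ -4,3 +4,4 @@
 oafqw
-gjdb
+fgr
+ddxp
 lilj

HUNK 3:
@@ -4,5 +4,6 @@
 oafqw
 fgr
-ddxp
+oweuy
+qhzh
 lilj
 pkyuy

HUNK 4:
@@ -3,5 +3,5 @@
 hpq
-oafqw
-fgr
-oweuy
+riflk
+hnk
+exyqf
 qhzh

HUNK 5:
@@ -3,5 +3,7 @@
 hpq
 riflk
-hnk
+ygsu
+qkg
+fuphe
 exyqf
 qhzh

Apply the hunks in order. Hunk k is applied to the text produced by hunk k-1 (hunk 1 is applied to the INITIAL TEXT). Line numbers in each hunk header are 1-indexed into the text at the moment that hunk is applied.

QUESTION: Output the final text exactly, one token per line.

Hunk 1: at line 2 remove [dpi,vfw,pvd] add [oafqw] -> 8 lines: xhm gcoe hpq oafqw gjdb lilj pkyuy ojm
Hunk 2: at line 4 remove [gjdb] add [fgr,ddxp] -> 9 lines: xhm gcoe hpq oafqw fgr ddxp lilj pkyuy ojm
Hunk 3: at line 4 remove [ddxp] add [oweuy,qhzh] -> 10 lines: xhm gcoe hpq oafqw fgr oweuy qhzh lilj pkyuy ojm
Hunk 4: at line 3 remove [oafqw,fgr,oweuy] add [riflk,hnk,exyqf] -> 10 lines: xhm gcoe hpq riflk hnk exyqf qhzh lilj pkyuy ojm
Hunk 5: at line 3 remove [hnk] add [ygsu,qkg,fuphe] -> 12 lines: xhm gcoe hpq riflk ygsu qkg fuphe exyqf qhzh lilj pkyuy ojm

Answer: xhm
gcoe
hpq
riflk
ygsu
qkg
fuphe
exyqf
qhzh
lilj
pkyuy
ojm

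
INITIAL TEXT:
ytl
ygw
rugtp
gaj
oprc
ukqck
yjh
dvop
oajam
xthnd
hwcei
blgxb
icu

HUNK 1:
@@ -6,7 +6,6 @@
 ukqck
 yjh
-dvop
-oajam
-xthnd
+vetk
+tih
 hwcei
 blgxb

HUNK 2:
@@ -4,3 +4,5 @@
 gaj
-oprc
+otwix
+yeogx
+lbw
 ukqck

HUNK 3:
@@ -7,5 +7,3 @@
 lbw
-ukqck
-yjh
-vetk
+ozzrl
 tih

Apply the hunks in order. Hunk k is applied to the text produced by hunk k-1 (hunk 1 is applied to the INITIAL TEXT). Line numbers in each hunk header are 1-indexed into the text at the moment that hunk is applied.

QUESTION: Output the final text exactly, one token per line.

Answer: ytl
ygw
rugtp
gaj
otwix
yeogx
lbw
ozzrl
tih
hwcei
blgxb
icu

Derivation:
Hunk 1: at line 6 remove [dvop,oajam,xthnd] add [vetk,tih] -> 12 lines: ytl ygw rugtp gaj oprc ukqck yjh vetk tih hwcei blgxb icu
Hunk 2: at line 4 remove [oprc] add [otwix,yeogx,lbw] -> 14 lines: ytl ygw rugtp gaj otwix yeogx lbw ukqck yjh vetk tih hwcei blgxb icu
Hunk 3: at line 7 remove [ukqck,yjh,vetk] add [ozzrl] -> 12 lines: ytl ygw rugtp gaj otwix yeogx lbw ozzrl tih hwcei blgxb icu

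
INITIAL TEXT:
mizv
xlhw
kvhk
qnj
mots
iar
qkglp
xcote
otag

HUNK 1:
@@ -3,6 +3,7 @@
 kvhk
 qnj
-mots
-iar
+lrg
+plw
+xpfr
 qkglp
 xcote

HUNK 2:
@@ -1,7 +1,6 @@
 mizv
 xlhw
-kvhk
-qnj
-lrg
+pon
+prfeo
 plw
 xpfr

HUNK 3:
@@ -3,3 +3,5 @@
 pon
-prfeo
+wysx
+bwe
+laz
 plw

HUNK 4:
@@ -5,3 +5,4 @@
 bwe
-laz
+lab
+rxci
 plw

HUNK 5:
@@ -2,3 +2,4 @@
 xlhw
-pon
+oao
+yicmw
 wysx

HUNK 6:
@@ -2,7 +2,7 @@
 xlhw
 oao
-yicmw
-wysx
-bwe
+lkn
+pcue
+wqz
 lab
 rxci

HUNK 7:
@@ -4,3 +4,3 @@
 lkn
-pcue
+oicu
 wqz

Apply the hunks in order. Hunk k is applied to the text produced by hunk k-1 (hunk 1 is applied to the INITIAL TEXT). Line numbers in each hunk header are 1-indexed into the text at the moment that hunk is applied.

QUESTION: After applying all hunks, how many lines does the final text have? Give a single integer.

Hunk 1: at line 3 remove [mots,iar] add [lrg,plw,xpfr] -> 10 lines: mizv xlhw kvhk qnj lrg plw xpfr qkglp xcote otag
Hunk 2: at line 1 remove [kvhk,qnj,lrg] add [pon,prfeo] -> 9 lines: mizv xlhw pon prfeo plw xpfr qkglp xcote otag
Hunk 3: at line 3 remove [prfeo] add [wysx,bwe,laz] -> 11 lines: mizv xlhw pon wysx bwe laz plw xpfr qkglp xcote otag
Hunk 4: at line 5 remove [laz] add [lab,rxci] -> 12 lines: mizv xlhw pon wysx bwe lab rxci plw xpfr qkglp xcote otag
Hunk 5: at line 2 remove [pon] add [oao,yicmw] -> 13 lines: mizv xlhw oao yicmw wysx bwe lab rxci plw xpfr qkglp xcote otag
Hunk 6: at line 2 remove [yicmw,wysx,bwe] add [lkn,pcue,wqz] -> 13 lines: mizv xlhw oao lkn pcue wqz lab rxci plw xpfr qkglp xcote otag
Hunk 7: at line 4 remove [pcue] add [oicu] -> 13 lines: mizv xlhw oao lkn oicu wqz lab rxci plw xpfr qkglp xcote otag
Final line count: 13

Answer: 13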